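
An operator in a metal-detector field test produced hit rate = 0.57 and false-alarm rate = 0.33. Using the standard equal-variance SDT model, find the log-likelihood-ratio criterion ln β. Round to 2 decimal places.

z(0.57) = 0.176, z(0.33) = -0.440
ln β = −½·[z(H)² − z(FA)²] = −0.5 × (0.031 − 0.194) = 0.0815

ln β = 0.08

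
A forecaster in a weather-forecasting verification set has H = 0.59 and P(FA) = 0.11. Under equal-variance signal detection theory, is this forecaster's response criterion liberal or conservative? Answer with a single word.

conservative

z(H) = 0.228, z(FA) = -1.227
c = −½·(z(H) + z(FA)) = 0.4995
c > 0 → conservative criterion (biased toward responding “no”).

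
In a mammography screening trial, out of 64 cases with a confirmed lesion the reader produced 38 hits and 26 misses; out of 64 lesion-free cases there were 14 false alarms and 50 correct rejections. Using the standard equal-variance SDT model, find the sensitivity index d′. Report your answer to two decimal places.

d′ = 1.01

H = 38/64 = 0.5938
FA = 14/64 = 0.2188
Φ⁻¹(H) = Φ⁻¹(0.5938) = 0.237
Φ⁻¹(FA) = Φ⁻¹(0.2188) = -0.776
d' = z(H) − z(FA) = 0.237 − (-0.776) = 1.013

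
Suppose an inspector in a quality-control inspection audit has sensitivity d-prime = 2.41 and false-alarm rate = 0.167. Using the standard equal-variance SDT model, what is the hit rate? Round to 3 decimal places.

z(false-alarm rate) = z(0.167) = -0.9661
z(H) = z(FA) + d' = -0.9661 + 2.41 = 1.4439
hit rate = Φ(1.4439) = 0.9256

hit rate = 0.926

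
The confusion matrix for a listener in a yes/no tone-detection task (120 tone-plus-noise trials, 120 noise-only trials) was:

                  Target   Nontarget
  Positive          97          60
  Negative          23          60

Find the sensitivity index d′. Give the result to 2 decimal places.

H = 97/120 = 0.8083
FA = 60/120 = 0.5000
z(H) = 0.872
z(FA) = 0.000
d' = z(H) − z(FA) = 0.872 − 0.000 = 0.872

d′ = 0.87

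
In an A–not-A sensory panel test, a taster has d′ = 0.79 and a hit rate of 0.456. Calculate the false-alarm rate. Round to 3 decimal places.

false-alarm rate = 0.184

z(hit rate) = z(0.456) = -0.1105
z(FA) = z(H) − d' = -0.1105 − 0.79 = -0.9005
false-alarm rate = Φ(-0.9005) = 0.1839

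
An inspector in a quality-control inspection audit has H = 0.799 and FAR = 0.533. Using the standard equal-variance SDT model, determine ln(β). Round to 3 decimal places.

ln β = -0.348

z(H) = z(0.799) = 0.8381
z(FA) = z(0.533) = 0.0828
ln β = −½·[z(H)² − z(FA)²] = −0.5 × (0.7024 − 0.0069) = -0.34775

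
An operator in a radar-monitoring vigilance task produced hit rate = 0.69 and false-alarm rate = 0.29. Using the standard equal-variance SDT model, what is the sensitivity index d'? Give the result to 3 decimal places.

d' = 1.049

z(H) = z(0.69) = 0.4959
z(FA) = z(0.29) = -0.5534
d' = z(H) − z(FA) = 0.4959 − (-0.5534) = 1.0493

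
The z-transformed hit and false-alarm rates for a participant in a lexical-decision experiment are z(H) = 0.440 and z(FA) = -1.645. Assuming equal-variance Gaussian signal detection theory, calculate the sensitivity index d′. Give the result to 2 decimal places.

d′ = 2.09

d' = z(H) − z(FA) = 0.440 − (-1.645) = 2.085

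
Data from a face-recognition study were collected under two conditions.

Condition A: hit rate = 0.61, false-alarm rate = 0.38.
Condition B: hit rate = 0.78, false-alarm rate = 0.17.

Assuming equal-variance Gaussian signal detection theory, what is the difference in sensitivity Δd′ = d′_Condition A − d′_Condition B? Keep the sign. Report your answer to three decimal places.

Δd′ = -1.142

Condition A: z(0.61) = 0.2793, z(0.38) = -0.3055, d' = 0.5848
Condition B: z(0.78) = 0.7722, z(0.17) = -0.9542, d' = 1.7264
Δd' = d'_Condition A − d'_Condition B = 0.5848 − 1.7264 = -1.1416
Condition B has the higher sensitivity.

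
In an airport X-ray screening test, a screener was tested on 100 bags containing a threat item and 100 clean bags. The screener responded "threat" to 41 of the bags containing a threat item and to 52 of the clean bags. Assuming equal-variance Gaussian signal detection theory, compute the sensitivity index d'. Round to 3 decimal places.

H = 41/100 = 0.4100
FA = 52/100 = 0.5200
Φ⁻¹(0.4100) = -0.2275, Φ⁻¹(0.5200) = 0.0502
d' = z(H) − z(FA) = -0.2275 − 0.0502 = -0.2777

d' = -0.278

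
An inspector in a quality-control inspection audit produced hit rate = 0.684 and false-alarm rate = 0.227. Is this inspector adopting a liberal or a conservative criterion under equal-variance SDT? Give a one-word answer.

z(H) = 0.479, z(FA) = -0.749
c = −½·(z(H) + z(FA)) = 0.135
c > 0 → conservative criterion (biased toward responding “no”).

conservative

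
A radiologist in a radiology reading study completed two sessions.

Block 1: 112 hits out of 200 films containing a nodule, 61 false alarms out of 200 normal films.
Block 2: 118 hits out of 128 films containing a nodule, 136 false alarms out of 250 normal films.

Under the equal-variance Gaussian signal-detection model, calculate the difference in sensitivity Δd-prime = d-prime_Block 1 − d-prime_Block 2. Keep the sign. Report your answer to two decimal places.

Block 1: z(0.5600) = 0.151, z(0.3050) = -0.510, d' = 0.661
Block 2: z(0.9219) = 1.418, z(0.5440) = 0.111, d' = 1.307
Δd' = d'_Block 1 − d'_Block 2 = 0.661 − 1.307 = -0.646
Block 2 has the higher sensitivity.

Δd-prime = -0.65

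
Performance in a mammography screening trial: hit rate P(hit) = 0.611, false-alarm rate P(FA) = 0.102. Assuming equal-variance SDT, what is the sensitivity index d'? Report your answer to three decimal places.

d' = 1.552

z(H) = z(0.611) = 0.2819
z(FA) = z(0.102) = -1.2702
d' = z(H) − z(FA) = 0.2819 − (-1.2702) = 1.5521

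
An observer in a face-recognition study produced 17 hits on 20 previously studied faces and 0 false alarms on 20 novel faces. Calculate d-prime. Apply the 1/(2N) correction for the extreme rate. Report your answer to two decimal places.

The false-alarm rate is 0/20 = 0, so apply the 1/(2N) correction: FA → 1/(2·20) = 0.02500.
z(H) = z(0.85000) = 1.036
z(FA) = z(0.02500) = -1.960
d' = 1.036 − (-1.960) = 2.996

d-prime = 3.00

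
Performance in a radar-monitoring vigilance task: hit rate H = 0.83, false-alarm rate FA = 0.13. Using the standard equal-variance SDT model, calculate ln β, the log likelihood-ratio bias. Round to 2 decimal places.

z(H) = 0.954
z(FA) = -1.126
ln β = −½·[z(H)² − z(FA)²] = −0.5 × (0.910 − 1.268) = 0.179

ln β = 0.18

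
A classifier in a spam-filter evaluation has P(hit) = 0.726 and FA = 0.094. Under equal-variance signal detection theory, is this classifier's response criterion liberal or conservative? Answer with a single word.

z(H) = 0.601, z(FA) = -1.317
c = −½·(z(H) + z(FA)) = 0.358
c > 0 → conservative criterion (biased toward responding “no”).

conservative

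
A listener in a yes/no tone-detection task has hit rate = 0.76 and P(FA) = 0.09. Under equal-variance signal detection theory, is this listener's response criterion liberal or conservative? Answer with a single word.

conservative

z(H) = 0.706, z(FA) = -1.341
c = −½·(z(H) + z(FA)) = 0.3175
c > 0 → conservative criterion (biased toward responding “no”).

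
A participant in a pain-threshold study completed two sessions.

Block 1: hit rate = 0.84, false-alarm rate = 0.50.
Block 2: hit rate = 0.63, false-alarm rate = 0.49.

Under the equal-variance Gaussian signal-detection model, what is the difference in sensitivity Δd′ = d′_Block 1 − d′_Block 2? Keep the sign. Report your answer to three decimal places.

Δd′ = 0.638

Block 1: z(0.84) = 0.9945, z(0.50) = 0.0000, d' = 0.9945
Block 2: z(0.63) = 0.3319, z(0.49) = -0.0251, d' = 0.3570
Δd' = d'_Block 1 − d'_Block 2 = 0.9945 − 0.3570 = 0.6375
Block 1 has the higher sensitivity.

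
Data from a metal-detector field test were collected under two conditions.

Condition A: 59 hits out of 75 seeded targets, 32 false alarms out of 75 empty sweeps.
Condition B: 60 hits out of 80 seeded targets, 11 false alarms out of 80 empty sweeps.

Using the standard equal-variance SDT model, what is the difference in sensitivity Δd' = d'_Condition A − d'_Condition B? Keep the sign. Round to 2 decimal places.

Condition A: z(0.7867) = 0.795, z(0.4267) = -0.185, d' = 0.980
Condition B: z(0.7500) = 0.674, z(0.1375) = -1.092, d' = 1.766
Δd' = d'_Condition A − d'_Condition B = 0.980 − 1.766 = -0.786
Condition B has the higher sensitivity.

Δd' = -0.79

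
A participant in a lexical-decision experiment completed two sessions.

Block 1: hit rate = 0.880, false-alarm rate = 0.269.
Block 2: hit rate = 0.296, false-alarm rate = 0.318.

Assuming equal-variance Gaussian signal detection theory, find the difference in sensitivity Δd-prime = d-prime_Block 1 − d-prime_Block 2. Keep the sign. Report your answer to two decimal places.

Block 1: z(0.880) = 1.175, z(0.269) = -0.616, d' = 1.791
Block 2: z(0.296) = -0.536, z(0.318) = -0.473, d' = -0.063
Δd' = d'_Block 1 − d'_Block 2 = 1.791 − (-0.063) = 1.854
Block 1 has the higher sensitivity.

Δd-prime = 1.85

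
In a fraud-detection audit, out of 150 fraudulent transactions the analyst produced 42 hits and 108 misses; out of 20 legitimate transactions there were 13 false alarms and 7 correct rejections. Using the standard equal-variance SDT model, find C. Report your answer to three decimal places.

H = 42/150 = 0.2800
FA = 13/20 = 0.6500
z(H) = z(0.2800) = -0.5828
z(FA) = z(0.6500) = 0.3853
c = −½·[z(H) + z(FA)] = −0.5 × (-0.5828 + 0.3853) = 0.09875

C = 0.099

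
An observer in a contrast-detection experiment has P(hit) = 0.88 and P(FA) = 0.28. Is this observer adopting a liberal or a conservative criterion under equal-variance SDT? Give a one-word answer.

z(H) = 1.175, z(FA) = -0.583
c = −½·(z(H) + z(FA)) = -0.296
c < 0 → liberal criterion (biased toward responding “yes”).

liberal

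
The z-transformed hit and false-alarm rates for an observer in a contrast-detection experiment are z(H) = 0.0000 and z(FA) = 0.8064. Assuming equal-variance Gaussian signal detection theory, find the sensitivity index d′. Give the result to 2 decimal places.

d' = z(H) − z(FA) = 0.0000 − 0.8064 = -0.8064

d′ = -0.81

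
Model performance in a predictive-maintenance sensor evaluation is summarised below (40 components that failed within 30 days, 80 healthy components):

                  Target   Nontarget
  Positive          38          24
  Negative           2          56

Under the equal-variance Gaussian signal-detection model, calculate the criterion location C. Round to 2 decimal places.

C = -0.56

H = 38/40 = 0.9500
FA = 24/80 = 0.3000
z(H) = 1.645
z(FA) = -0.524
c = −½·[z(H) + z(FA)] = −0.5 × (1.645 + (-0.524)) = -0.5605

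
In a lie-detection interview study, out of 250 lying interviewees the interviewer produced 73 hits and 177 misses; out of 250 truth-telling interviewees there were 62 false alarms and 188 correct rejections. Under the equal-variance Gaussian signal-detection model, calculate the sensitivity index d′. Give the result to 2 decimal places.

d′ = 0.13

H = 73/250 = 0.2920
FA = 62/250 = 0.2480
z(0.2920) = -0.548, z(0.2480) = -0.681
d' = z(H) − z(FA) = -0.548 − (-0.681) = 0.133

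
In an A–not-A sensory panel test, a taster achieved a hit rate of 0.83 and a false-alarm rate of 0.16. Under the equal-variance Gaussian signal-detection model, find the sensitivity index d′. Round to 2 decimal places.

d′ = 1.95

z(H) = 0.9542
z(FA) = -0.9945
d' = z(H) − z(FA) = 0.9542 − (-0.9945) = 1.9487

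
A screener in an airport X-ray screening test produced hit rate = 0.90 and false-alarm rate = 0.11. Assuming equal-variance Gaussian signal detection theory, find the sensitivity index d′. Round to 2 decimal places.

d′ = 2.51

z(H) = 1.2816
z(FA) = -1.2265
d' = z(H) − z(FA) = 1.2816 − (-1.2265) = 2.5081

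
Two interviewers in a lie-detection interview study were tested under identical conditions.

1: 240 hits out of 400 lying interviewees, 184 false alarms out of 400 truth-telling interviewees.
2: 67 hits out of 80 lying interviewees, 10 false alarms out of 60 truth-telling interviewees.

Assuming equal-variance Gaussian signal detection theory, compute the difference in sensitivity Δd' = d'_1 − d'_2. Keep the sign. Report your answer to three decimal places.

Δd' = -1.598

1: z(0.6000) = 0.2533, z(0.4600) = -0.1004, d' = 0.3537
2: z(0.8375) = 0.9842, z(0.1667) = -0.9673, d' = 1.9515
Δd' = d'_1 − d'_2 = 0.3537 − 1.9515 = -1.5978
2 has the higher sensitivity.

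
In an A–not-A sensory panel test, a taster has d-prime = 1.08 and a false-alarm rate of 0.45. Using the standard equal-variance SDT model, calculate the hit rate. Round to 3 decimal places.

hit rate = 0.830

z(false-alarm rate) = z(0.45) = -0.1257
z(H) = z(FA) + d' = -0.1257 + 1.08 = 0.9543
hit rate = Φ(0.9543) = 0.8300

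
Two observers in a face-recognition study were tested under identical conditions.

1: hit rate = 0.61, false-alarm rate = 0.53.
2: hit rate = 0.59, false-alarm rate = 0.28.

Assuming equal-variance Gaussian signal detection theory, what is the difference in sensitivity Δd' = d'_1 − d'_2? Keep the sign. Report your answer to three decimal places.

Δd' = -0.606

1: z(0.61) = 0.2793, z(0.53) = 0.0753, d' = 0.2040
2: z(0.59) = 0.2275, z(0.28) = -0.5828, d' = 0.8103
Δd' = d'_1 − d'_2 = 0.2040 − 0.8103 = -0.6063
2 has the higher sensitivity.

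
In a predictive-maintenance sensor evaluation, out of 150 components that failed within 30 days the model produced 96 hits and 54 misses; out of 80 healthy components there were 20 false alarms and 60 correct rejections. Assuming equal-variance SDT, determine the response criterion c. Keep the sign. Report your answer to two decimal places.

c = 0.16

H = 96/150 = 0.6400
FA = 20/80 = 0.2500
z(H) = z(0.6400) = 0.3585
z(FA) = z(0.2500) = -0.6745
c = −½·[z(H) + z(FA)] = −0.5 × (0.3585 + (-0.6745)) = 0.1580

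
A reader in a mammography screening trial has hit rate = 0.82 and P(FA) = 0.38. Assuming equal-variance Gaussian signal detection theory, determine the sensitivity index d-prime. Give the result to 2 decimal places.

Φ⁻¹(H) = 0.915
Φ⁻¹(FA) = -0.305
d' = z(H) − z(FA) = 0.915 − (-0.305) = 1.220

d-prime = 1.22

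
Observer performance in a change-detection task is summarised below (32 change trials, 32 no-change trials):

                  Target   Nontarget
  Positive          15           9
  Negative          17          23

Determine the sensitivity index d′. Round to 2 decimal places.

H = 15/32 = 0.4688
FA = 9/32 = 0.2812
z(H) = z(0.4688) = -0.0783
z(FA) = z(0.2812) = -0.5793
d' = z(H) − z(FA) = -0.0783 − (-0.5793) = 0.5010

d′ = 0.50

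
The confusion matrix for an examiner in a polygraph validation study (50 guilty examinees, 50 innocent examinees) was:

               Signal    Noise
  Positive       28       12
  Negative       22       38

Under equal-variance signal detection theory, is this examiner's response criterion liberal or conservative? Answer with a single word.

conservative

z(H) = 0.151, z(FA) = -0.706
c = −½·(z(H) + z(FA)) = 0.2775
c > 0 → conservative criterion (biased toward responding “no”).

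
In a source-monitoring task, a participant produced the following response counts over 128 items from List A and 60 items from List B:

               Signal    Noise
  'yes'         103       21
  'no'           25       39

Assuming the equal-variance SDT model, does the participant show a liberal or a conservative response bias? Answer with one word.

liberal

z(H) = 0.858, z(FA) = -0.385
c = −½·(z(H) + z(FA)) = -0.2365
c < 0 → liberal criterion (biased toward responding “yes”).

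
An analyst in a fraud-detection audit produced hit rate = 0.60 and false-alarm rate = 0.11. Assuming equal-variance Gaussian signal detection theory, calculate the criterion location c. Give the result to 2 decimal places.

c = 0.49

Φ⁻¹(H) = 0.253
Φ⁻¹(FA) = -1.227
c = −½·[z(H) + z(FA)] = −0.5 × (0.253 + (-1.227)) = 0.487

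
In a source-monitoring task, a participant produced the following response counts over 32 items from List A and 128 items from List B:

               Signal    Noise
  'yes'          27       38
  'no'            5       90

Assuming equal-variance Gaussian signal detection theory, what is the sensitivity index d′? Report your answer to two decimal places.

H = 27/32 = 0.8438
FA = 38/128 = 0.2969
z(0.8438) = 1.010, z(0.2969) = -0.533
d' = z(H) − z(FA) = 1.010 − (-0.533) = 1.543

d′ = 1.54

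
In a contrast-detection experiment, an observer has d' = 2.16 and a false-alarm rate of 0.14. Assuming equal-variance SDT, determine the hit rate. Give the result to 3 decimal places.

z(false-alarm rate) = z(0.14) = -1.0803
z(H) = z(FA) + d' = -1.0803 + 2.16 = 1.0797
hit rate = Φ(1.0797) = 0.8599

hit rate = 0.860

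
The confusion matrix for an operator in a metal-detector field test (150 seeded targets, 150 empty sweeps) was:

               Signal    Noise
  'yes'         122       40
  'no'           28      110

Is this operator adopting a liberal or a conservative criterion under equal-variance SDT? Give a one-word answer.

z(H) = 0.890, z(FA) = -0.623
c = −½·(z(H) + z(FA)) = -0.1335
c < 0 → liberal criterion (biased toward responding “yes”).

liberal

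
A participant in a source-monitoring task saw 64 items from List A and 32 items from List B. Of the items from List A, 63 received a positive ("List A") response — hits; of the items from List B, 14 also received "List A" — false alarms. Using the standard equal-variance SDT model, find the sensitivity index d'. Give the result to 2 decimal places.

d' = 2.31

H = 63/64 = 0.9844
FA = 14/32 = 0.4375
z(H) = z(0.9844) = 2.1545
z(FA) = z(0.4375) = -0.1573
d' = z(H) − z(FA) = 2.1545 − (-0.1573) = 2.3118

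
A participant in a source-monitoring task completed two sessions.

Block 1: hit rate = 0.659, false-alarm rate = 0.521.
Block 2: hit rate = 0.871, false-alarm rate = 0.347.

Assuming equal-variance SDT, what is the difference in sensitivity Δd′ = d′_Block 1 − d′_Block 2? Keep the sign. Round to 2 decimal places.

Δd′ = -1.17

Block 1: z(0.659) = 0.410, z(0.521) = 0.053, d' = 0.357
Block 2: z(0.871) = 1.131, z(0.347) = -0.393, d' = 1.524
Δd' = d'_Block 1 − d'_Block 2 = 0.357 − 1.524 = -1.167
Block 2 has the higher sensitivity.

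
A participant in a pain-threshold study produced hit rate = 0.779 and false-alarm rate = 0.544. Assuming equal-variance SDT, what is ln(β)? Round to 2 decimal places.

z(H) = z(0.779) = 0.769
z(FA) = z(0.544) = 0.111
ln β = −½·[z(H)² − z(FA)²] = −0.5 × (0.591 − 0.012) = -0.2895

ln β = -0.29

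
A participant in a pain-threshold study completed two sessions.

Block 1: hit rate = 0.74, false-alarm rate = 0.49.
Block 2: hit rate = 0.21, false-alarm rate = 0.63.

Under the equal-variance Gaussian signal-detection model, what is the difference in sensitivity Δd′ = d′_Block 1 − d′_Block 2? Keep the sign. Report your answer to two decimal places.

Δd′ = 1.81

Block 1: z(0.74) = 0.643, z(0.49) = -0.025, d' = 0.668
Block 2: z(0.21) = -0.806, z(0.63) = 0.332, d' = -1.138
Δd' = d'_Block 1 − d'_Block 2 = 0.668 − (-1.138) = 1.806
Block 1 has the higher sensitivity.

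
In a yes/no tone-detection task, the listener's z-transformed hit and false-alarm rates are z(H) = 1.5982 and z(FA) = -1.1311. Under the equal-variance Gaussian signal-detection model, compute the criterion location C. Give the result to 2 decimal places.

c = −½·[z(H) + z(FA)] = −½·(1.5982 + (-1.1311)) = -0.23355
c < 0: the listener has a liberal response bias.

C = -0.23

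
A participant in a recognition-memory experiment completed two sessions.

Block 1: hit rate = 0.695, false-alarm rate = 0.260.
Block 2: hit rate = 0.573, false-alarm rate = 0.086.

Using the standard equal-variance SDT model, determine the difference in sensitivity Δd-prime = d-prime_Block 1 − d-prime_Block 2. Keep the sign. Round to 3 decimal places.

Δd-prime = -0.396

Block 1: z(0.695) = 0.5101, z(0.260) = -0.6433, d' = 1.1534
Block 2: z(0.573) = 0.1840, z(0.086) = -1.3658, d' = 1.5498
Δd' = d'_Block 1 − d'_Block 2 = 1.1534 − 1.5498 = -0.3964
Block 2 has the higher sensitivity.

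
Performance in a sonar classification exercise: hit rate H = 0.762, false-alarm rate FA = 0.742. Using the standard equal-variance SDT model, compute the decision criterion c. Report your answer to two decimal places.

c = -0.68

Φ⁻¹(0.762) = 0.7128, Φ⁻¹(0.742) = 0.6495
c = −½·[z(H) + z(FA)] = −0.5 × (0.7128 + 0.6495) = -0.68115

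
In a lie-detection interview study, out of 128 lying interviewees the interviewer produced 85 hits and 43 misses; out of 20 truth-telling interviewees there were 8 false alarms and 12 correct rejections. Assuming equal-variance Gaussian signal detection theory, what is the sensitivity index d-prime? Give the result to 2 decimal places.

d-prime = 0.68

H = 85/128 = 0.6641
FA = 8/20 = 0.4000
Φ⁻¹(H) = Φ⁻¹(0.6641) = 0.4237
Φ⁻¹(FA) = Φ⁻¹(0.4000) = -0.2533
d' = z(H) − z(FA) = 0.4237 − (-0.2533) = 0.6770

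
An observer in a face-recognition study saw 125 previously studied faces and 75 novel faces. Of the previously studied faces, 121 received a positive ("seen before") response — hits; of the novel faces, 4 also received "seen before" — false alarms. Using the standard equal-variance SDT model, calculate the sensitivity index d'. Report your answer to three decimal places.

d' = 3.466

H = 121/125 = 0.9680
FA = 4/75 = 0.0533
z(H) = 1.8522
z(FA) = -1.6137
d' = z(H) − z(FA) = 1.8522 − (-1.6137) = 3.4659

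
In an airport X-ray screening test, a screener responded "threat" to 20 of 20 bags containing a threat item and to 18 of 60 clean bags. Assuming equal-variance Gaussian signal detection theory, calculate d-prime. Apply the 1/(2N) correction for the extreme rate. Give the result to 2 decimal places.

The hit rate is 20/20 = 1, so apply the 1/(2N) correction: H → 1 − 1/(2·20) = 0.97500.
z(H) = z(0.97500) = 1.960
z(FA) = z(0.30000) = -0.524
d' = 1.960 − (-0.524) = 2.484

d-prime = 2.48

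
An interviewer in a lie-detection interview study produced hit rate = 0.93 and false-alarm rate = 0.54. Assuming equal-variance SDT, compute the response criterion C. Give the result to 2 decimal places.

C = -0.79

Φ⁻¹(0.93) = 1.4758, Φ⁻¹(0.54) = 0.1004
c = −½·[z(H) + z(FA)] = −0.5 × (1.4758 + 0.1004) = -0.7881
c < 0: the interviewer has a liberal response bias.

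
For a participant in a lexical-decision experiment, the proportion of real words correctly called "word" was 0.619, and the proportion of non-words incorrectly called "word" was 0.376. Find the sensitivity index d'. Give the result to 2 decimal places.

z(H) = 0.303
z(FA) = -0.316
d' = z(H) − z(FA) = 0.303 − (-0.316) = 0.619

d' = 0.62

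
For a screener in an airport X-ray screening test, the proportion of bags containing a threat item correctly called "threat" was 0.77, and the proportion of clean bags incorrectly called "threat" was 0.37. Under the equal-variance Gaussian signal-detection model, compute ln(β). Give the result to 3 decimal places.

ln β = -0.218

z(H) = 0.7388
z(FA) = -0.3319
ln β = −½·[z(H)² − z(FA)²] = −0.5 × (0.5458 − 0.1102) = -0.2178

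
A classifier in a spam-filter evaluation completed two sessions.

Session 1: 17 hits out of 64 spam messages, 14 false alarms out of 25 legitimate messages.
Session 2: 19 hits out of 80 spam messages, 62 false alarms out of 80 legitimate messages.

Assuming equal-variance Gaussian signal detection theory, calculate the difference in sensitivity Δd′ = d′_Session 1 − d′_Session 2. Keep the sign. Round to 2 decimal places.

Δd′ = 0.69

Session 1: z(0.2656) = -0.626, z(0.5600) = 0.151, d' = -0.777
Session 2: z(0.2375) = -0.714, z(0.7750) = 0.755, d' = -1.469
Δd' = d'_Session 1 − d'_Session 2 = -0.777 − (-1.469) = 0.692
Session 1 has the higher sensitivity.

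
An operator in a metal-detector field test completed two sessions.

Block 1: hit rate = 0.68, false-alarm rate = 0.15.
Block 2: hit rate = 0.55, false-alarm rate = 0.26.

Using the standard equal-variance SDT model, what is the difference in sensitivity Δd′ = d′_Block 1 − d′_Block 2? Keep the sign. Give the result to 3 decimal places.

Block 1: z(0.68) = 0.4677, z(0.15) = -1.0364, d' = 1.5041
Block 2: z(0.55) = 0.1257, z(0.26) = -0.6433, d' = 0.7690
Δd' = d'_Block 1 − d'_Block 2 = 1.5041 − 0.7690 = 0.7351
Block 1 has the higher sensitivity.

Δd′ = 0.735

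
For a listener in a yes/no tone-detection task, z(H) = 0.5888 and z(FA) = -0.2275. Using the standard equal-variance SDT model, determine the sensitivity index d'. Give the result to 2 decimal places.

d' = 0.82

d' = z(H) − z(FA) = 0.5888 − (-0.2275) = 0.8163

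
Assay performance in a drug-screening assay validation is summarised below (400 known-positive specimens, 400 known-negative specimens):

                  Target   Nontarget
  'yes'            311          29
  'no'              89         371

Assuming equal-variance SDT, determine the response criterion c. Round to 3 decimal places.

c = 0.347

H = 311/400 = 0.7775
FA = 29/400 = 0.0725
Φ⁻¹(0.7775) = 0.7638, Φ⁻¹(0.0725) = -1.4574
c = −½·[z(H) + z(FA)] = −0.5 × (0.7638 + (-1.4574)) = 0.3468
c > 0: the assay has a conservative response bias.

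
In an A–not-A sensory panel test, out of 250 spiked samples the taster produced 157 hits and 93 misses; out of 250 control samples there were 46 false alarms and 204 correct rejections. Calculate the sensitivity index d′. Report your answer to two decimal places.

H = 157/250 = 0.6280
FA = 46/250 = 0.1840
z(H) = z(0.6280) = 0.327
z(FA) = z(0.1840) = -0.900
d' = z(H) − z(FA) = 0.327 − (-0.900) = 1.227

d′ = 1.23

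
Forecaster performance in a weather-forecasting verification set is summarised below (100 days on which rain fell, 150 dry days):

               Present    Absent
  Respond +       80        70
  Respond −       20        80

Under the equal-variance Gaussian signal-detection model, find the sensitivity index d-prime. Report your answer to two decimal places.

d-prime = 0.93

H = 80/100 = 0.8000
FA = 70/150 = 0.4667
z(H) = z(0.8000) = 0.842
z(FA) = z(0.4667) = -0.084
d' = z(H) − z(FA) = 0.842 − (-0.084) = 0.926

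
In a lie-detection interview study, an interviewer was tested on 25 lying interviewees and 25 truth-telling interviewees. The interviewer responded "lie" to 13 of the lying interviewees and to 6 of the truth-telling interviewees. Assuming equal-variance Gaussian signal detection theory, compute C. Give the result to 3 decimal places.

H = 13/25 = 0.5200
FA = 6/25 = 0.2400
z(H) = z(0.5200) = 0.0502
z(FA) = z(0.2400) = -0.7063
c = −½·[z(H) + z(FA)] = −0.5 × (0.0502 + (-0.7063)) = 0.32805

C = 0.328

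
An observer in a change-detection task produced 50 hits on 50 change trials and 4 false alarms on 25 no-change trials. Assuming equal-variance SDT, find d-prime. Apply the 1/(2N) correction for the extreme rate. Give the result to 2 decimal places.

d-prime = 3.32

The hit rate is 50/50 = 1, so apply the 1/(2N) correction: H → 1 − 1/(2·50) = 0.99000.
z(H) = z(0.99000) = 2.326
z(FA) = z(0.16000) = -0.994
d' = 2.326 − (-0.994) = 3.320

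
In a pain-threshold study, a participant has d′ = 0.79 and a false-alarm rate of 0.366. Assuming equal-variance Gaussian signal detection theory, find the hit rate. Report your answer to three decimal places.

hit rate = 0.673

z(false-alarm rate) = z(0.366) = -0.3425
z(H) = z(FA) + d' = -0.3425 + 0.79 = 0.4475
hit rate = Φ(0.4475) = 0.6727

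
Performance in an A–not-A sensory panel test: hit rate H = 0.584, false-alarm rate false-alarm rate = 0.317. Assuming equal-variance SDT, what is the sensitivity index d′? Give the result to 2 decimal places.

d′ = 0.69

z(H) = z(0.584) = 0.2121
z(FA) = z(0.317) = -0.4761
d' = z(H) − z(FA) = 0.2121 − (-0.4761) = 0.6882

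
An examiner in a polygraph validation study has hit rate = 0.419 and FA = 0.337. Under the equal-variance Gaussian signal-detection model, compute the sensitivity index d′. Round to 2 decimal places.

d′ = 0.22

z(0.419) = -0.2045, z(0.337) = -0.4207
d' = z(H) − z(FA) = -0.2045 − (-0.4207) = 0.2162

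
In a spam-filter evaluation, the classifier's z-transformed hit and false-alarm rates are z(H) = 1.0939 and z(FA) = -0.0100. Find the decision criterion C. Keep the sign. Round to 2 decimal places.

c = −½·[z(H) + z(FA)] = −½·(1.0939 + (-0.0100)) = -0.54195
c < 0: the classifier has a liberal response bias.

C = -0.54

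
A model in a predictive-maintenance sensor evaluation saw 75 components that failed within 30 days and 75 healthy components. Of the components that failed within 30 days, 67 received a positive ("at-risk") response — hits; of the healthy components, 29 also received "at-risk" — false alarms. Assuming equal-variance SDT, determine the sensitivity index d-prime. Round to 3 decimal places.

d-prime = 1.532

H = 67/75 = 0.8933
FA = 29/75 = 0.3867
z(0.8933) = 1.2443, z(0.3867) = -0.2879
d' = z(H) − z(FA) = 1.2443 − (-0.2879) = 1.5322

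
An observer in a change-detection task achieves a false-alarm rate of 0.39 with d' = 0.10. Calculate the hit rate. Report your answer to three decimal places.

hit rate = 0.429

z(false-alarm rate) = z(0.39) = -0.2793
z(H) = z(FA) + d' = -0.2793 + 0.10 = -0.1793
hit rate = Φ(-0.1793) = 0.4289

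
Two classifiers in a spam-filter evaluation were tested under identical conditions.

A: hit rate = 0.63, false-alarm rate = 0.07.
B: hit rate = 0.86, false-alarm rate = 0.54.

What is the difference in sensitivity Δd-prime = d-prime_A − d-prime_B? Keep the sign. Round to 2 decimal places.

A: z(0.63) = 0.332, z(0.07) = -1.476, d' = 1.808
B: z(0.86) = 1.080, z(0.54) = 0.100, d' = 0.980
Δd' = d'_A − d'_B = 1.808 − 0.980 = 0.828
A has the higher sensitivity.

Δd-prime = 0.83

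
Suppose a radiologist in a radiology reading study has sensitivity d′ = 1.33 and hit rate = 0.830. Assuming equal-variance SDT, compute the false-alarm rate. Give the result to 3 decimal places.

false-alarm rate = 0.354

z(hit rate) = z(0.830) = 0.9542
z(FA) = z(H) − d' = 0.9542 − 1.33 = -0.3758
false-alarm rate = Φ(-0.3758) = 0.3535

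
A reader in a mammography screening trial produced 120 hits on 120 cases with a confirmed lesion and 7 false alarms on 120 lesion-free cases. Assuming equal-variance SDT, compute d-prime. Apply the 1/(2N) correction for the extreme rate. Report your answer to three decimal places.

d-prime = 4.207

The hit rate is 120/120 = 1, so apply the 1/(2N) correction: H → 1 − 1/(2·120) = 0.99583.
z(H) = z(0.99583) = 2.6380
z(FA) = z(0.05833) = -1.5689
d' = 2.6380 − (-1.5689) = 4.2069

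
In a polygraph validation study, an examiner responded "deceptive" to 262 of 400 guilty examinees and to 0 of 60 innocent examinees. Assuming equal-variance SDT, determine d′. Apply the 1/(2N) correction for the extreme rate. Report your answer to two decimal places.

d′ = 2.79

The false-alarm rate is 0/60 = 0, so apply the 1/(2N) correction: FA → 1/(2·60) = 0.00833.
z(H) = z(0.65500) = 0.399
z(FA) = z(0.00833) = -2.394
d' = 0.399 − (-2.394) = 2.793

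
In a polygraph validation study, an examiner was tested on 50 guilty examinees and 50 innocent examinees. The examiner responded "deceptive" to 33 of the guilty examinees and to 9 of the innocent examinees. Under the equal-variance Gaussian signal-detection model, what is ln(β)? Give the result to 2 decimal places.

H = 33/50 = 0.6600
FA = 9/50 = 0.1800
Φ⁻¹(0.6600) = 0.412, Φ⁻¹(0.1800) = -0.915
ln β = −½·[z(H)² − z(FA)²] = −0.5 × (0.170 − 0.837) = 0.3335

ln β = 0.33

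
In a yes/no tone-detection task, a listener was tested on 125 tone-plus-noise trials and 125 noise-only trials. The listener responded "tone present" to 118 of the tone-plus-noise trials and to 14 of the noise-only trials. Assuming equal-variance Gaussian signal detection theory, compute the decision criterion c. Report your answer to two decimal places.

H = 118/125 = 0.9440
FA = 14/125 = 0.1120
z(H) = z(0.9440) = 1.5893
z(FA) = z(0.1120) = -1.2160
c = −½·[z(H) + z(FA)] = −0.5 × (1.5893 + (-1.2160)) = -0.18665

c = -0.19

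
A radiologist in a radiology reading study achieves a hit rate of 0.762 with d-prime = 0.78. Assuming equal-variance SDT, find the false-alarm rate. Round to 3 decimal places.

z(hit rate) = z(0.762) = 0.7128
z(FA) = z(H) − d' = 0.7128 − 0.78 = -0.0672
false-alarm rate = Φ(-0.0672) = 0.4732

false-alarm rate = 0.473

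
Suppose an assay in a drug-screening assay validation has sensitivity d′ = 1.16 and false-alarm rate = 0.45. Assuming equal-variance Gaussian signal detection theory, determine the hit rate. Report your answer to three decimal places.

hit rate = 0.850

z(false-alarm rate) = z(0.45) = -0.1257
z(H) = z(FA) + d' = -0.1257 + 1.16 = 1.0343
hit rate = Φ(1.0343) = 0.8495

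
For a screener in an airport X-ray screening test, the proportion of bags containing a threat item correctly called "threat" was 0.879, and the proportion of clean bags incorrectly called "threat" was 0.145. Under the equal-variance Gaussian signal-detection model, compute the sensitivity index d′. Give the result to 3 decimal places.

d′ = 2.228

z(0.879) = 1.1700, z(0.145) = -1.0581
d' = z(H) − z(FA) = 1.1700 − (-1.0581) = 2.2281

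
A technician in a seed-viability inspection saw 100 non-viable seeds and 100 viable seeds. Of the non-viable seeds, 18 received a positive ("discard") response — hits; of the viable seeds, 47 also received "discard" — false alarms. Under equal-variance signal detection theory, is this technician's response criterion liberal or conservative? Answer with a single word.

z(H) = -0.915, z(FA) = -0.075
c = −½·(z(H) + z(FA)) = 0.495
c > 0 → conservative criterion (biased toward responding “no”).

conservative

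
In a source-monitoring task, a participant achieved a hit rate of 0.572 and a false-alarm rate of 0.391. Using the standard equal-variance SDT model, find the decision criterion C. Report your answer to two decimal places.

C = 0.05

z(0.572) = 0.181, z(0.391) = -0.277
c = −½·[z(H) + z(FA)] = −0.5 × (0.181 + (-0.277)) = 0.048
c > 0: the participant has a conservative response bias.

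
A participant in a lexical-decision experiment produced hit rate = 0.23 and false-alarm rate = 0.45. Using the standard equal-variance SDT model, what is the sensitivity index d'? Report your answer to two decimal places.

z(H) = -0.7388
z(FA) = -0.1257
d' = z(H) − z(FA) = -0.7388 − (-0.1257) = -0.6131

d' = -0.61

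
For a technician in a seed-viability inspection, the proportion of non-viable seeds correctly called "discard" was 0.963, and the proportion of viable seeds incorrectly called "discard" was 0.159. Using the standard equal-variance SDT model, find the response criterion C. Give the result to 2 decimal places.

C = -0.39

z(H) = z(0.963) = 1.787
z(FA) = z(0.159) = -0.999
c = −½·[z(H) + z(FA)] = −0.5 × (1.787 + (-0.999)) = -0.394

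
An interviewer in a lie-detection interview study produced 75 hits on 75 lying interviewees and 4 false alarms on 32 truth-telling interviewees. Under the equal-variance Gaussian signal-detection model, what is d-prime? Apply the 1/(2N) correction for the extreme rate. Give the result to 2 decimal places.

The hit rate is 75/75 = 1, so apply the 1/(2N) correction: H → 1 − 1/(2·75) = 0.99333.
z(H) = z(0.99333) = 2.475
z(FA) = z(0.12500) = -1.150
d' = 2.475 − (-1.150) = 3.625

d-prime = 3.63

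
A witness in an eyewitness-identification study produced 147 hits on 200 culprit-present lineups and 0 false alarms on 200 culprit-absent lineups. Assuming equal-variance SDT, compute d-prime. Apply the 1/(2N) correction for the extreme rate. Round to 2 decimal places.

d-prime = 3.44

The false-alarm rate is 0/200 = 0, so apply the 1/(2N) correction: FA → 1/(2·200) = 0.00250.
z(H) = z(0.73500) = 0.628
z(FA) = z(0.00250) = -2.807
d' = 0.628 − (-2.807) = 3.435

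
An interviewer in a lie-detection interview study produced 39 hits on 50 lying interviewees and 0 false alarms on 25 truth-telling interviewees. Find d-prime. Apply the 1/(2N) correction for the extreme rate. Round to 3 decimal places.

The false-alarm rate is 0/25 = 0, so apply the 1/(2N) correction: FA → 1/(2·25) = 0.02000.
z(H) = z(0.78000) = 0.7722
z(FA) = z(0.02000) = -2.0537
d' = 0.7722 − (-2.0537) = 2.8259

d-prime = 2.826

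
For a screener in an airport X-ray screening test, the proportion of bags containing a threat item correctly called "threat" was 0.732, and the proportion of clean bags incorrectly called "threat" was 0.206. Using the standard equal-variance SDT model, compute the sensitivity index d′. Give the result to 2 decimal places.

z(H) = z(0.732) = 0.6189
z(FA) = z(0.206) = -0.8204
d' = z(H) − z(FA) = 0.6189 − (-0.8204) = 1.4393

d′ = 1.44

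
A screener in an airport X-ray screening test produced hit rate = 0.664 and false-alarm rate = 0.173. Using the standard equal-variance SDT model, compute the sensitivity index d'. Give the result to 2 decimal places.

d' = 1.37

z(H) = 0.423
z(FA) = -0.942
d' = z(H) − z(FA) = 0.423 − (-0.942) = 1.365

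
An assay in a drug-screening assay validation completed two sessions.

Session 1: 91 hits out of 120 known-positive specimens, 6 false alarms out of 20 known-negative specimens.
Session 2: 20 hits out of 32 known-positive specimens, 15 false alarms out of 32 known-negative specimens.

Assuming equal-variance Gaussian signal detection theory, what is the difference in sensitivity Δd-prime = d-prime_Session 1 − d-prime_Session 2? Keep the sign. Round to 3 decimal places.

Session 1: z(0.7583) = 0.7008, z(0.3000) = -0.5244, d' = 1.2252
Session 2: z(0.6250) = 0.3186, z(0.4688) = -0.0783, d' = 0.3969
Δd' = d'_Session 1 − d'_Session 2 = 1.2252 − 0.3969 = 0.8283
Session 1 has the higher sensitivity.

Δd-prime = 0.828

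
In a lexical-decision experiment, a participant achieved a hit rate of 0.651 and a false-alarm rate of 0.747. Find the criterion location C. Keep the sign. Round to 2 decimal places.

C = -0.53

Φ⁻¹(H) = 0.3880
Φ⁻¹(FA) = 0.6651
c = −½·[z(H) + z(FA)] = −0.5 × (0.3880 + 0.6651) = -0.52655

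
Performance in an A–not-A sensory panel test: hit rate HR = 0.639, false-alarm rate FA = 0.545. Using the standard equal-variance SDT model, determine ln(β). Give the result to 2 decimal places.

ln β = -0.06

Φ⁻¹(H) = 0.356
Φ⁻¹(FA) = 0.113
ln β = −½·[z(H)² − z(FA)²] = −0.5 × (0.127 − 0.013) = -0.057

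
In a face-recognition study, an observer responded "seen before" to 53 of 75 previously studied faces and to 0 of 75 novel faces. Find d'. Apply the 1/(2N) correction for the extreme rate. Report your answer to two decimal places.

The false-alarm rate is 0/75 = 0, so apply the 1/(2N) correction: FA → 1/(2·75) = 0.00667.
z(H) = z(0.70667) = 0.544
z(FA) = z(0.00667) = -2.475
d' = 0.544 − (-2.475) = 3.019

d' = 3.02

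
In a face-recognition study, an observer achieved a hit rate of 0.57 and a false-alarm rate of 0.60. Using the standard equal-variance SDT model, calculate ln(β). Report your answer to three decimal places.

ln β = 0.017

z(H) = z(0.57) = 0.1764
z(FA) = z(0.60) = 0.2533
ln β = −½·[z(H)² − z(FA)²] = −0.5 × (0.0311 − 0.0642) = 0.01655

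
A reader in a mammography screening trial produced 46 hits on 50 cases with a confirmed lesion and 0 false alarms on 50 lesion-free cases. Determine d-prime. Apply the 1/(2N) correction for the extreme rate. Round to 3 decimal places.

d-prime = 3.731

The false-alarm rate is 0/50 = 0, so apply the 1/(2N) correction: FA → 1/(2·50) = 0.01000.
z(H) = z(0.92000) = 1.4051
z(FA) = z(0.01000) = -2.3263
d' = 1.4051 − (-2.3263) = 3.7314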